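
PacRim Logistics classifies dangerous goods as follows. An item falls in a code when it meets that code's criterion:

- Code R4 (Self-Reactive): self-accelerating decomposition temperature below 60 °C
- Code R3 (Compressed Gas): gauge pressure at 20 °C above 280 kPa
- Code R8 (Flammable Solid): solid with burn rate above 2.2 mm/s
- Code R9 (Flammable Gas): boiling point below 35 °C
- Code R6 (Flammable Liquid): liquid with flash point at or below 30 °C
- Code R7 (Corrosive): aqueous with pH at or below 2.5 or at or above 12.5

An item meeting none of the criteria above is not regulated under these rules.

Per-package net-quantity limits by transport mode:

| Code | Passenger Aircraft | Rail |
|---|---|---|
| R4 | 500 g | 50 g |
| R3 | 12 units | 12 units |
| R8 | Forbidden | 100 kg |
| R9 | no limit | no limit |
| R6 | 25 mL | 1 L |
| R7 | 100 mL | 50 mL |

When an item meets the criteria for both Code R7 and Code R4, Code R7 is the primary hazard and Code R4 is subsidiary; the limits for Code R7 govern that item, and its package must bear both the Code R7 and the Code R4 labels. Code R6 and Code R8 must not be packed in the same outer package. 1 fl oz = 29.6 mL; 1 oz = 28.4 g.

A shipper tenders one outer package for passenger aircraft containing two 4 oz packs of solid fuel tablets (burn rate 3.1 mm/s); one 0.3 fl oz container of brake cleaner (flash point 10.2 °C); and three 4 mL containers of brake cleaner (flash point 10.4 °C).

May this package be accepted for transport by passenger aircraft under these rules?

No

Solid fuel tablets: burn rate 3.1 mm/s > 2.2 mm/s → Code R8 (Flammable Solid).
Brake cleaner: flash point 10.2 °C ≤ 30 °C → Code R6 (Flammable Liquid).
Brake cleaner: flash point 10.4 °C ≤ 30 °C → Code R6 (Flammable Liquid).
Code R6 net quantity: (one 0.3 fl oz container = 8.88 mL) + (three 4 mL containers = 12 mL) = 20.88 mL.
20.88 mL ≤ 25 mL (passenger aircraft limit, Code R6) — within limit.
Code R8 quantity: two 4 oz packs = 227.2 g.
Code R8 is Forbidden by passenger aircraft.
Code R6 and Code R8 may not share an outer package.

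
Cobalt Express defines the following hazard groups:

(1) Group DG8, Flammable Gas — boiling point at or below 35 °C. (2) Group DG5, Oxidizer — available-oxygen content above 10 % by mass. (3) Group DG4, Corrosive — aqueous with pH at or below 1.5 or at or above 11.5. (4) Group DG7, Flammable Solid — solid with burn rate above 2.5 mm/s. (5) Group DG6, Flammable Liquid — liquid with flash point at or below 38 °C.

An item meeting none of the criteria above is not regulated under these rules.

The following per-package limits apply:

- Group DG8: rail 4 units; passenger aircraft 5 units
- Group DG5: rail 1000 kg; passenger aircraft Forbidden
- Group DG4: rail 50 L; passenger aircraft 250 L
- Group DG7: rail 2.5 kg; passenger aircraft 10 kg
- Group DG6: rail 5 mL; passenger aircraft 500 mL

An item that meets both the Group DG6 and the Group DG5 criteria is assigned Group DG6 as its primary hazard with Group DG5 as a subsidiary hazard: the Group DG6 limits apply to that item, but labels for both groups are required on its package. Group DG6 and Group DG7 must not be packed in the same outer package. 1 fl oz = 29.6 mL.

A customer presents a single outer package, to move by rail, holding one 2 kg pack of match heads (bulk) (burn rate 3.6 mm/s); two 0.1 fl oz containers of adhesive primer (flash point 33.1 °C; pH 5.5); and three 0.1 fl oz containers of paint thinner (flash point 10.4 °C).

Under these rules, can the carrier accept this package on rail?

With burn rate 3.6 mm/s (> 2.5 mm/s), the match heads (bulk) fall in Group DG7.
The adhesive primer has flash point 33.1 °C, which is ≤ 38 °C, so it is Group DG6 (Flammable Liquid).
The paint thinner has flash point 10.4 °C, which is ≤ 38 °C, so it is Group DG6 (Flammable Liquid).
Group DG6 net quantity: (two 0.1 fl oz containers = 5.92 mL) + (three 0.1 fl oz containers = 8.88 mL) = 14.8 mL.
14.8 mL exceeds the rail limit of 5 mL for Group DG6.
Group DG7 quantity: 2 kg.
That is within the Group DG7 rail limit of 2.5 kg.
Group DG6 and Group DG7 may not share an outer package.

No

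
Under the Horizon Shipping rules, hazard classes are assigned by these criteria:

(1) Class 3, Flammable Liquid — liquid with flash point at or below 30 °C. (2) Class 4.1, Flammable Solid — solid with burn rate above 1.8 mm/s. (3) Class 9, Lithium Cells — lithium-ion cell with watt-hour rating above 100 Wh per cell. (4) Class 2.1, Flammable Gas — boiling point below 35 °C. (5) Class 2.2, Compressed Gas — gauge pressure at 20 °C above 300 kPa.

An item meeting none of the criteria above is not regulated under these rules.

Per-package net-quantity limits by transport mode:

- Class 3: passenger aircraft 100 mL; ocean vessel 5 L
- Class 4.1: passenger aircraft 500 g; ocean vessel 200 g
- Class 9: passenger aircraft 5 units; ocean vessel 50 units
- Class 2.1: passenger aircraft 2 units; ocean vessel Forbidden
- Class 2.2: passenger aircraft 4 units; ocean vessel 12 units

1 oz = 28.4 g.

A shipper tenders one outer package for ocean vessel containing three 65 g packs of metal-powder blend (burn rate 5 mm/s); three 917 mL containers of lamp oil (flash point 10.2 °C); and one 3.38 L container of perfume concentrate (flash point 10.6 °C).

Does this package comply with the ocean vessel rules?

No

The metal-powder blend has burn rate 5 mm/s, which is > 1.8 mm/s, so it is Class 4.1 (Flammable Solid).
Flash point 10.2 °C meets the Class 3 criterion (Flammable Liquid), so the lamp oil is Class 3.
With flash point 10.6 °C (≤ 30 °C), the perfume concentrate falls in Class 3.
Total Class 3: (three 917 mL containers = 2.751 L) + 3.38 L = 6.131 L.
6.131 L exceeds the ocean vessel limit of 5 L for Class 3.
Class 4.1 quantity: three 65 g packs = 195 g.
195 g ≤ 200 g (ocean vessel limit, Class 4.1) — within limit.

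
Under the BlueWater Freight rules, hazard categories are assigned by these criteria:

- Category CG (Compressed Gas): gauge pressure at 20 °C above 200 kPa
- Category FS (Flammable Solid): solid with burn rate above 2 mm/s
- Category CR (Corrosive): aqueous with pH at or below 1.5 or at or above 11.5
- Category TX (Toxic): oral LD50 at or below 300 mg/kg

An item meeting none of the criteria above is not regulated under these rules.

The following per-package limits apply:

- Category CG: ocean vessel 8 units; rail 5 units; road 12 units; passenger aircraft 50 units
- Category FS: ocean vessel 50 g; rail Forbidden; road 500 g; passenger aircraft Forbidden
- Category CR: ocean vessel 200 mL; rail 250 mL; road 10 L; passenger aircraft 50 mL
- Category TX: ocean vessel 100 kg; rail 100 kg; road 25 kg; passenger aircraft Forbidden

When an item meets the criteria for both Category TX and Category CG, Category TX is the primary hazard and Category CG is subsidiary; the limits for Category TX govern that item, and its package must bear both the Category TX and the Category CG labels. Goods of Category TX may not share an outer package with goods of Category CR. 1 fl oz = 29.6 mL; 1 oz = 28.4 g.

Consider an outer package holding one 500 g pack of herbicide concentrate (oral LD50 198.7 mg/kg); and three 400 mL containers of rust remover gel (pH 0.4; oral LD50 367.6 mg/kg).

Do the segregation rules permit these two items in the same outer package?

No

The herbicide concentrate has oral LD50 198.7 mg/kg, which is ≤ 300 mg/kg, so it is Category TX (Toxic).
With pH 0.4 (≤ 1.5), the rust remover gel falls in Category CR.
Category TX and Category CR may not share an outer package.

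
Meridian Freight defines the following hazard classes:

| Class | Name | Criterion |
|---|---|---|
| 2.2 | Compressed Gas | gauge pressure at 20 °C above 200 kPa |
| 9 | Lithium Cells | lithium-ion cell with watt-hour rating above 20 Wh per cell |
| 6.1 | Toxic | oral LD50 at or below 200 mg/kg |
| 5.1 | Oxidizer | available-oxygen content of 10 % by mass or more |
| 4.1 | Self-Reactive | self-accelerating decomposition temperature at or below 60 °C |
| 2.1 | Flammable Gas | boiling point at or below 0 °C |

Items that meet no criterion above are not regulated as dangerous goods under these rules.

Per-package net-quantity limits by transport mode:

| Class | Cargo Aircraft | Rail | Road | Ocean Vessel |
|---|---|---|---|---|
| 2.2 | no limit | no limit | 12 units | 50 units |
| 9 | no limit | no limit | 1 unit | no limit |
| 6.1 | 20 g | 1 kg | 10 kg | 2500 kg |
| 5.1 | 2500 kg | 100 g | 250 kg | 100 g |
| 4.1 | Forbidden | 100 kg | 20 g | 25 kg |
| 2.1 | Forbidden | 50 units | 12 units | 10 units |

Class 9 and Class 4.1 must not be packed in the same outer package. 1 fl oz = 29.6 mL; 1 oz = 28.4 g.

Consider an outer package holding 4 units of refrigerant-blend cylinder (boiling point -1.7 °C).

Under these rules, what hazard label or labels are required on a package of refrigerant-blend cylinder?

Class 2.1

Boiling point -1.7 °C meets the Class 2.1 criterion (Flammable Gas), so the refrigerant-blend cylinder is Class 2.1.
Only the Class 2.1 label is required.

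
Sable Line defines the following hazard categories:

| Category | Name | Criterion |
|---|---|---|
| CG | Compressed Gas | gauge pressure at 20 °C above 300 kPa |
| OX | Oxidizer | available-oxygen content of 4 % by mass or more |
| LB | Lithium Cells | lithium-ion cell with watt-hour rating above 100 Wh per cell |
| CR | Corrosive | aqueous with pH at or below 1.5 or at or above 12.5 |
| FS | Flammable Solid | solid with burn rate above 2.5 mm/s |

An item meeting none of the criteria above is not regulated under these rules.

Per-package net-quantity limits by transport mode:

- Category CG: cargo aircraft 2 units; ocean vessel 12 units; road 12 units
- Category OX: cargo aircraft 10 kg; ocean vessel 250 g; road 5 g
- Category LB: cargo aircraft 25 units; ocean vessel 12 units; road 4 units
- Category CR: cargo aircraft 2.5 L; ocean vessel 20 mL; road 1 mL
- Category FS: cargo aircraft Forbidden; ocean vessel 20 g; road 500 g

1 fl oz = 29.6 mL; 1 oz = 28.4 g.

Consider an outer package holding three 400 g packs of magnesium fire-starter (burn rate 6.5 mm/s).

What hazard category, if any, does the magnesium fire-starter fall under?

Magnesium fire-starter: burn rate 6.5 mm/s > 2.5 mm/s → Category FS (Flammable Solid).

Category FS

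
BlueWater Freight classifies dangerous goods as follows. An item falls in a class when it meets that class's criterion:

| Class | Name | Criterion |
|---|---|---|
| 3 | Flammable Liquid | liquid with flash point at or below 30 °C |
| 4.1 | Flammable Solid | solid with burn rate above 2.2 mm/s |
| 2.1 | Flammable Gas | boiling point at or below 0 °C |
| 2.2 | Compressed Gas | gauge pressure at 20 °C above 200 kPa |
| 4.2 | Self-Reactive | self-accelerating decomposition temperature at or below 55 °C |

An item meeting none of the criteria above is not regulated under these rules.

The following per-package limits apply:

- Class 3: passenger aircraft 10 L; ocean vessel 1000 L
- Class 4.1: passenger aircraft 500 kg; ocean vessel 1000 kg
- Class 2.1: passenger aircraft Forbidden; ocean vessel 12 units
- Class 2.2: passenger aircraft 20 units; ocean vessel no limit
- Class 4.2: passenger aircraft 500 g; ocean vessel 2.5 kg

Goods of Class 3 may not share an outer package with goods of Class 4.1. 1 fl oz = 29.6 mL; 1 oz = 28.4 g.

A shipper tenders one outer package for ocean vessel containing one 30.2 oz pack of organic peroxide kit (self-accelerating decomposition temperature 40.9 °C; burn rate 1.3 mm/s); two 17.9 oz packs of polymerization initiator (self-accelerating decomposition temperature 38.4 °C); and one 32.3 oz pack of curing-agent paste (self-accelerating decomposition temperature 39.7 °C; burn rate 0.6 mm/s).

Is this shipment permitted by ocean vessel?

Organic peroxide kit: self-accelerating decomposition temperature 40.9 °C ≤ 55 °C → Class 4.2 (Self-Reactive).
The polymerization initiator has self-accelerating decomposition temperature 38.4 °C, which is ≤ 55 °C, so it is Class 4.2 (Self-Reactive).
Self-accelerating decomposition temperature 39.7 °C meets the Class 4.2 criterion (Self-Reactive), so the curing-agent paste is Class 4.2.
Total Class 4.2: (one 30.2 oz pack = 857.68 g) + (two 17.9 oz packs = 1016.72 g) + (one 32.3 oz pack = 917.32 g) = 2791.72 g.
2791.72 g > 2.5 kg (ocean vessel limit, Class 4.2) — over the limit.

No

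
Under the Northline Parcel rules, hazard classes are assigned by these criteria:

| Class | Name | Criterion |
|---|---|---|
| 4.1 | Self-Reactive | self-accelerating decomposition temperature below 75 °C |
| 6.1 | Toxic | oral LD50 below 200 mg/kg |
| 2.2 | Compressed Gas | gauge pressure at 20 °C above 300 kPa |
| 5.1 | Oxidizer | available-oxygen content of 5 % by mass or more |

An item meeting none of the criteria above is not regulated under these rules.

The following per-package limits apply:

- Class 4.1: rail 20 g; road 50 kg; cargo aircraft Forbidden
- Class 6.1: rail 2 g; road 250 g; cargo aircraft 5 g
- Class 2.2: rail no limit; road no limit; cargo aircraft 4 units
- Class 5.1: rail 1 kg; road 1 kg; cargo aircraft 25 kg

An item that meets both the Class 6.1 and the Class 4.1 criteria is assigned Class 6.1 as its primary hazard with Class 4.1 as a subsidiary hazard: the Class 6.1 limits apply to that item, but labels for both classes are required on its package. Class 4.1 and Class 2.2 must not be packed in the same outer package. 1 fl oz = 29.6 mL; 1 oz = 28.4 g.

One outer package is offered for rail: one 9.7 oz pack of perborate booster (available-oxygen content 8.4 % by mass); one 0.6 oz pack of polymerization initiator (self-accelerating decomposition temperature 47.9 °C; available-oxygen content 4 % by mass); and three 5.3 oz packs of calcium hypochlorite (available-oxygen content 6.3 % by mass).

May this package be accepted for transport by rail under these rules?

Available-oxygen content 8.4 % by mass meets the Class 5.1 criterion (Oxidizer), so the perborate booster is Class 5.1.
The polymerization initiator has self-accelerating decomposition temperature 47.9 °C, which is < 75 °C, so it is Class 4.1 (Self-Reactive).
The calcium hypochlorite has available-oxygen content 6.3 % by mass, which is ≥ 5 % by mass, so it is Class 5.1 (Oxidizer).
Total Class 5.1: (one 9.7 oz pack = 275.48 g) + (three 5.3 oz packs = 451.56 g) = 727.04 g.
727.04 g ≤ 1 kg (rail limit, Class 5.1) — within limit.
Class 4.1 quantity: one 0.6 oz pack = 17.04 g.
17.04 g is within the rail limit of 20 g for Class 4.1.
The segregation rule (Class 4.1 with Class 2.2) does not apply to Class 5.1 with Class 4.1.
Every hazard class is within its rail limit and no segregation rule is violated.

Yes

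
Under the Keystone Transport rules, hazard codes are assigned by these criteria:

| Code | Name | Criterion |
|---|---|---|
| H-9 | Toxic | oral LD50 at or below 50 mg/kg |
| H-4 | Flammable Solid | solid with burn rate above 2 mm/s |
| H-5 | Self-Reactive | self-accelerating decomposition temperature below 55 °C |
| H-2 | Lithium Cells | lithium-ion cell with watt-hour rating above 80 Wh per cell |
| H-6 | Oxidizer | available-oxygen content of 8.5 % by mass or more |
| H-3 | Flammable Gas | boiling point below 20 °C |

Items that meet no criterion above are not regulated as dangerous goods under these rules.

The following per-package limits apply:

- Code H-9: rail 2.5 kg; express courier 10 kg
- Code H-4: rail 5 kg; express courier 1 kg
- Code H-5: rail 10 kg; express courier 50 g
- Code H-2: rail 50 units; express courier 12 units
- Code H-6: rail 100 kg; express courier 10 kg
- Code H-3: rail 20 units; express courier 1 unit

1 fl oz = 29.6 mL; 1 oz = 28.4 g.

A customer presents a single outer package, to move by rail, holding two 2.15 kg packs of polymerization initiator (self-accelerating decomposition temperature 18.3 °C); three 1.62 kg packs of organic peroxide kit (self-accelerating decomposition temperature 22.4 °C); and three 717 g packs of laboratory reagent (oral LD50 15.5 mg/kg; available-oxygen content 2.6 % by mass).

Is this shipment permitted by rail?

Polymerization initiator: self-accelerating decomposition temperature 18.3 °C < 55 °C → Code H-5 (Self-Reactive).
Self-accelerating decomposition temperature 22.4 °C meets the Code H-5 criterion (Self-Reactive), so the organic peroxide kit is Code H-5.
With oral LD50 15.5 mg/kg (≤ 50 mg/kg), the laboratory reagent falls in Code H-9.
Total Code H-5: (two 2.15 kg packs = 4.3 kg) + (three 1.62 kg packs = 4.86 kg) = 9.16 kg.
9.16 kg ≤ 10 kg (rail limit, Code H-5) — within limit.
Code H-9 quantity: three 717 g packs = 2.151 kg.
2.151 kg ≤ 2.5 kg (rail limit, Code H-9) — within limit.
Every hazard code is within its rail limit and no segregation rule is violated.

Yes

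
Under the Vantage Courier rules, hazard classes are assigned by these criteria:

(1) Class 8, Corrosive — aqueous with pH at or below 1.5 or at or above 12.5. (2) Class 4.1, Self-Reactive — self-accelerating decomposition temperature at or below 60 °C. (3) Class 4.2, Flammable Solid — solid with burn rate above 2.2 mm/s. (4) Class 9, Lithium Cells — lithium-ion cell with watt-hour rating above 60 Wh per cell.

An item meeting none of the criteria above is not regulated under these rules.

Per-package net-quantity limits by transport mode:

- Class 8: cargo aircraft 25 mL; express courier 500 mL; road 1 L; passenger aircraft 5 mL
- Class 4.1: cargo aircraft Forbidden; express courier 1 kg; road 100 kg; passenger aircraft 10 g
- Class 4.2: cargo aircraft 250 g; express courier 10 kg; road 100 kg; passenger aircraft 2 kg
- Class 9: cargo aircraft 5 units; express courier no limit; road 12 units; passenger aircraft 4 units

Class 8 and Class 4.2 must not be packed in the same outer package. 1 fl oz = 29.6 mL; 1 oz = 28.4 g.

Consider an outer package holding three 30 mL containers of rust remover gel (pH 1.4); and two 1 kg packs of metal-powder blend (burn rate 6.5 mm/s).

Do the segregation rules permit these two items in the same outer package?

No

pH 1.4 meets the Class 8 criterion (Corrosive), so the rust remover gel is Class 8.
With burn rate 6.5 mm/s (> 2.2 mm/s), the metal-powder blend falls in Class 4.2.
Class 8 and Class 4.2 may not share an outer package.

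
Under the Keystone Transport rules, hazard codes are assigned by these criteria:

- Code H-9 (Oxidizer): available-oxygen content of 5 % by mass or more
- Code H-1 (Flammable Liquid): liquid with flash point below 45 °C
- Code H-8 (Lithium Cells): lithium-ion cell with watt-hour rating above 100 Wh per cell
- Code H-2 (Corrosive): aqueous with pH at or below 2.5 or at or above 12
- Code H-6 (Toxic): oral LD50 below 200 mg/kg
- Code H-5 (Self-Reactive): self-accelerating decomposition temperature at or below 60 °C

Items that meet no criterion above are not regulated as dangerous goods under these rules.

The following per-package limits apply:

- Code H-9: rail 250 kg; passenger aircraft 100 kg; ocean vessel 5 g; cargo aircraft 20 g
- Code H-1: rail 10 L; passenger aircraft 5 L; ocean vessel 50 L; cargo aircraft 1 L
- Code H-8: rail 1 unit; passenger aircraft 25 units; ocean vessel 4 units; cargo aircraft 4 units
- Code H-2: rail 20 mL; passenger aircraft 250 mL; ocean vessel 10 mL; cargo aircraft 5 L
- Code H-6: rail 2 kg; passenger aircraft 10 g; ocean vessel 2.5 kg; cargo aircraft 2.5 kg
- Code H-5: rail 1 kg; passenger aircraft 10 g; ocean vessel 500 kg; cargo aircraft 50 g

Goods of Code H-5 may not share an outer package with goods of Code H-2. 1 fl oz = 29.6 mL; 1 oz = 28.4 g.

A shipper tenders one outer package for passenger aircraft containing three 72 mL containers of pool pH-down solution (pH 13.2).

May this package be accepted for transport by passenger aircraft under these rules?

Pool pH-down solution: pH 13.2 ≥ 12 → Code H-2 (Corrosive).
Code H-2 quantity: three 72 mL containers = 216 mL.
That is within the Code H-2 passenger aircraft limit of 250 mL.

Yes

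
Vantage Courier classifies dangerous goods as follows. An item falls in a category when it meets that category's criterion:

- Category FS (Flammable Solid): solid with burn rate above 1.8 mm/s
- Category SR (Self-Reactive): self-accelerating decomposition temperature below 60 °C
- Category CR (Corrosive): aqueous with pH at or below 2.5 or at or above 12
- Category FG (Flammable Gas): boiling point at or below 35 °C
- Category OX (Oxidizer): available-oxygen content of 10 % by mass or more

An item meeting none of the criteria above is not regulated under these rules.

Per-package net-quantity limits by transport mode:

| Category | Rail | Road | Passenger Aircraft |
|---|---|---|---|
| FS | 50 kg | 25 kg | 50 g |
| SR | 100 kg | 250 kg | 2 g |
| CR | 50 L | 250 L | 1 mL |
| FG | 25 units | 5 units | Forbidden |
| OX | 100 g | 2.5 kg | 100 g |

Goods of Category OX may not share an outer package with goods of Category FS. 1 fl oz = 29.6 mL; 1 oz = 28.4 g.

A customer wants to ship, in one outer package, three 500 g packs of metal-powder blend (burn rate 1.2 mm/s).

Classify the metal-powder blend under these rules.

burn rate 1.2 mm/s is not above 1.8 mm/s, so Category FS does not apply.
No criterion is met, so the item is not regulated.

Not regulated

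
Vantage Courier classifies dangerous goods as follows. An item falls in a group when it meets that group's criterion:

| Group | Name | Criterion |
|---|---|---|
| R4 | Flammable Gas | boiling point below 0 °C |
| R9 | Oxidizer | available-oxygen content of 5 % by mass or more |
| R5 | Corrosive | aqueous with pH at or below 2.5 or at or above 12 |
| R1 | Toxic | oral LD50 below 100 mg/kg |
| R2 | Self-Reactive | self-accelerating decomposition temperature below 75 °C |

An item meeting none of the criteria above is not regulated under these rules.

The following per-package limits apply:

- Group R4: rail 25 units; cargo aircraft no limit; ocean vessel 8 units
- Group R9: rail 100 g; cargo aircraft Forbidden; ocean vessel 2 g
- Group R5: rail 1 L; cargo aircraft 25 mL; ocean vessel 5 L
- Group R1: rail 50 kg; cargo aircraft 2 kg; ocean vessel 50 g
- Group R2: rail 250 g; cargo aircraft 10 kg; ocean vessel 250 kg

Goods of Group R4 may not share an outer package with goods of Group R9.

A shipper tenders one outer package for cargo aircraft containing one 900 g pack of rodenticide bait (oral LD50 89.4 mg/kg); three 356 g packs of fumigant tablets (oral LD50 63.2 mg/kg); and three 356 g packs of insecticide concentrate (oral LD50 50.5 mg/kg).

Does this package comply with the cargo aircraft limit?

No

The rodenticide bait has oral LD50 89.4 mg/kg, which is < 100 mg/kg, so it is Group R1 (Toxic).
With oral LD50 63.2 mg/kg (< 100 mg/kg), the fumigant tablets fall in Group R1.
With oral LD50 50.5 mg/kg (< 100 mg/kg), the insecticide concentrate falls in Group R1.
Total Group R1: 900 g + (three 356 g packs = 1.068 kg) + (three 356 g packs = 1.068 kg) = 3.036 kg.
That exceeds the Group R1 cargo aircraft limit of 2 kg.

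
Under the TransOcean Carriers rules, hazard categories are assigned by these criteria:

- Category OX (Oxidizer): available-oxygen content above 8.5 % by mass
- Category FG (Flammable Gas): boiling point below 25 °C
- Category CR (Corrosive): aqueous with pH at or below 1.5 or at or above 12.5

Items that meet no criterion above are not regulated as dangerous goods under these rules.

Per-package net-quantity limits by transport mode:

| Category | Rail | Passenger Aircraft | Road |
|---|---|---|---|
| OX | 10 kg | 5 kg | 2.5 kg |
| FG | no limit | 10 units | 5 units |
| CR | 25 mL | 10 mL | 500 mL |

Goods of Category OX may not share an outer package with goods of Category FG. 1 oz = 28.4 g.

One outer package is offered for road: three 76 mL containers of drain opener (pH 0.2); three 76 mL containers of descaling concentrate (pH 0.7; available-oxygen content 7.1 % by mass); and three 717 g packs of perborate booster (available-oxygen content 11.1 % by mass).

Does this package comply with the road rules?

The drain opener has pH 0.2, which is ≤ 1.5, so it is Category CR (Corrosive).
Descaling concentrate: pH 0.7 ≤ 1.5 → Category CR (Corrosive).
Available-oxygen content 11.1 % by mass meets the Category OX criterion (Oxidizer), so the perborate booster is Category OX.
Category OX quantity: three 717 g packs = 2.151 kg.
That is within the Category OX road limit of 2.5 kg.
Total Category CR: (three 76 mL containers = 228 mL) + (three 76 mL containers = 228 mL) = 456 mL.
456 mL is within the road limit of 500 mL for Category CR.
The segregation rule (Category OX with Category FG) does not apply to Category OX with Category CR.
Every hazard category is within its road limit and no segregation rule is violated.

Yes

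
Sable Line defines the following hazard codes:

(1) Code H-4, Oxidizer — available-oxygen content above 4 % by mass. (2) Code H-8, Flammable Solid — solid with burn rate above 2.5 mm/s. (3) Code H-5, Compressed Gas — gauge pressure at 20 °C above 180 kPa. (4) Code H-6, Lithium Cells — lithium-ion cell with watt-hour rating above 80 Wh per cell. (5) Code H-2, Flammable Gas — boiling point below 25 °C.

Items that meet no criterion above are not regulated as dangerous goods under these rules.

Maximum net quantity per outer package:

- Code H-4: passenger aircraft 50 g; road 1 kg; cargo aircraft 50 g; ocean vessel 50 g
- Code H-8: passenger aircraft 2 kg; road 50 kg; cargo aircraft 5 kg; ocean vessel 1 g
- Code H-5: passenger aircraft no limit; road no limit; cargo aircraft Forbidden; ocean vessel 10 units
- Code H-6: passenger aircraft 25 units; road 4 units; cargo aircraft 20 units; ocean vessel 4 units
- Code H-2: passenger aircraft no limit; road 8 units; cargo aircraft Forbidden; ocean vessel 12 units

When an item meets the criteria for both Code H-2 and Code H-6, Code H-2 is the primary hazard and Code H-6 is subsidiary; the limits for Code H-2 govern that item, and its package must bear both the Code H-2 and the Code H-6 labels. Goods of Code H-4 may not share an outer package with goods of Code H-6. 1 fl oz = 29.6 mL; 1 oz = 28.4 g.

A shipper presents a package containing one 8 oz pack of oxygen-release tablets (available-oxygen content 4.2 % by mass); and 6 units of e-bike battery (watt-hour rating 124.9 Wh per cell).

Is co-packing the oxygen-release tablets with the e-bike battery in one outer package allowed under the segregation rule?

The oxygen-release tablets have available-oxygen content 4.2 % by mass, which is > 4 % by mass, so they are Code H-4 (Oxidizer).
With watt-hour rating 124.9 Wh per cell (> 80 Wh per cell), the e-bike battery falls in Code H-6.
Code H-4 and Code H-6 may not share an outer package.

No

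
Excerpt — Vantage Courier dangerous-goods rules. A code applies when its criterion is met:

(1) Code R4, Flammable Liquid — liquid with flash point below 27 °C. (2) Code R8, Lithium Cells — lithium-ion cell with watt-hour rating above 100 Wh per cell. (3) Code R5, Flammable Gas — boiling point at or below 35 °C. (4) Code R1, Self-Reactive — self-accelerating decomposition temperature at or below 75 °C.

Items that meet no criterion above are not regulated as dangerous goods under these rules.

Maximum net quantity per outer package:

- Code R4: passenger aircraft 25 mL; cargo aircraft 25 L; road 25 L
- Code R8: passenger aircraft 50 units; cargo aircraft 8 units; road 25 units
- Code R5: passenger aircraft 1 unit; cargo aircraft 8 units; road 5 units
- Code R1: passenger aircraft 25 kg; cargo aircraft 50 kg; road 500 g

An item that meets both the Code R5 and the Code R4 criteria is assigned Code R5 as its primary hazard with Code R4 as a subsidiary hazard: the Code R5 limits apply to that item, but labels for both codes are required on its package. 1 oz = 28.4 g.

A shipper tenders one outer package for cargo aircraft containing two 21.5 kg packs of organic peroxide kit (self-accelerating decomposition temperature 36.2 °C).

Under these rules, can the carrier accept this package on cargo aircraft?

With self-accelerating decomposition temperature 36.2 °C (≤ 75 °C), the organic peroxide kit falls in Code R1.
Code R1 quantity: two 21.5 kg packs = 43 kg.
43 kg ≤ 50 kg (cargo aircraft limit, Code R1) — within limit.

Yes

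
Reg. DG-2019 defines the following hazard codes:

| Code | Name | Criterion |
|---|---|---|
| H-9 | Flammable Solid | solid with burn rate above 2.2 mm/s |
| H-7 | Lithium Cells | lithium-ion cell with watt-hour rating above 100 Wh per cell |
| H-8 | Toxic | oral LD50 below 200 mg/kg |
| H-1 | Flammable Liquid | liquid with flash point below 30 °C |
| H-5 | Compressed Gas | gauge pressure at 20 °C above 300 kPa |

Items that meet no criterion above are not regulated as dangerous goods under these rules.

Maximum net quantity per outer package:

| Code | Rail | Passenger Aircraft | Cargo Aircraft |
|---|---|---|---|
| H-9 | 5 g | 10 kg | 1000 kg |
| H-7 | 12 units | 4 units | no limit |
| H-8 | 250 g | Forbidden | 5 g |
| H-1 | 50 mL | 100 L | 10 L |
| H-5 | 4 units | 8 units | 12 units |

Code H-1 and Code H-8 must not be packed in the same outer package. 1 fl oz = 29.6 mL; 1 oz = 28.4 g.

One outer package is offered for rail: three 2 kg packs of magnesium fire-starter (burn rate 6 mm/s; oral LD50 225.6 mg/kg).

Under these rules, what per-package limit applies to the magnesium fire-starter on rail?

5 g

With burn rate 6 mm/s (> 2.2 mm/s), the magnesium fire-starter falls in Code H-9.
The rail limit for Code H-9 is 5 g.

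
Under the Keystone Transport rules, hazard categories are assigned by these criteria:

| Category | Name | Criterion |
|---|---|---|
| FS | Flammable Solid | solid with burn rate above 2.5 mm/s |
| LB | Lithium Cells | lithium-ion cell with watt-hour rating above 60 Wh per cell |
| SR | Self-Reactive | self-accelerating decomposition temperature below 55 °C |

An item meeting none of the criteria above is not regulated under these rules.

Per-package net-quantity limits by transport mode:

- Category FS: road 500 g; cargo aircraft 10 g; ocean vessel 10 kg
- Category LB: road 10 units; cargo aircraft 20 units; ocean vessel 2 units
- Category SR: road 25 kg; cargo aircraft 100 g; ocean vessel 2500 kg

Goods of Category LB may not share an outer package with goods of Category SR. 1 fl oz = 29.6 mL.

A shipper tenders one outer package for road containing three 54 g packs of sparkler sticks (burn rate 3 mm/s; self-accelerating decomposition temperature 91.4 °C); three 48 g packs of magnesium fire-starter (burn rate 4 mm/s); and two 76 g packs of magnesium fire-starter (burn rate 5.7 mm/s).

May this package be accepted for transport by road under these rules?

Yes

The sparkler sticks have burn rate 3 mm/s, which is > 2.5 mm/s, so they are Category FS (Flammable Solid).
Burn rate 4 mm/s meets the Category FS criterion (Flammable Solid), so the magnesium fire-starter is Category FS.
With burn rate 5.7 mm/s (> 2.5 mm/s), the magnesium fire-starter falls in Category FS.
Total Category FS: (three 54 g packs = 162 g) + (three 48 g packs = 144 g) + (two 76 g packs = 152 g) = 458 g.
That is within the Category FS road limit of 500 g.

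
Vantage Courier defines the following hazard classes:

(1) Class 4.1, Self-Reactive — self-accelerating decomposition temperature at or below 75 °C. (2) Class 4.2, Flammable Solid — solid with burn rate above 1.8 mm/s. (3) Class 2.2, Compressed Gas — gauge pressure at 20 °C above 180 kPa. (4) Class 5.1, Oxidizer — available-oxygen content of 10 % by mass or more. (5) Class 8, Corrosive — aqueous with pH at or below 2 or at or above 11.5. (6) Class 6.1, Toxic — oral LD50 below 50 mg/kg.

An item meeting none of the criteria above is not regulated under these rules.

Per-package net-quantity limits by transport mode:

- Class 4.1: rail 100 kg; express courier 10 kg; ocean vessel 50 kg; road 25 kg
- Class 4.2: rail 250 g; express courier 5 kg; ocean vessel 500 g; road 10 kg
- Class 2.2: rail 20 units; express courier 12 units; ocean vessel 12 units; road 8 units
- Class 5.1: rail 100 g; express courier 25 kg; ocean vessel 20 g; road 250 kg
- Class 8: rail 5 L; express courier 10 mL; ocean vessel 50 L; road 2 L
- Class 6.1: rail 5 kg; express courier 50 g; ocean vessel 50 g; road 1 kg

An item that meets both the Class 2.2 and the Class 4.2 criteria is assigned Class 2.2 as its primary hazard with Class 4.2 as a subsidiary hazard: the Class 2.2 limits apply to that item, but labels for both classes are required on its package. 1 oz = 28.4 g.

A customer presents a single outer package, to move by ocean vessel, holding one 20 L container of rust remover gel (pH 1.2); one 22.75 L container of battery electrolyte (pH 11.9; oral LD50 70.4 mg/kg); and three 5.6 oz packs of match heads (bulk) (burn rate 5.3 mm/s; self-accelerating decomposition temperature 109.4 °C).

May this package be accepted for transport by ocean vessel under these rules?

The rust remover gel has pH 1.2, which is ≤ 2, so it is Class 8 (Corrosive).
With pH 11.9 (≥ 11.5), the battery electrolyte falls in Class 8.
With burn rate 5.3 mm/s (> 1.8 mm/s), the match heads (bulk) fall in Class 4.2.
Class 8 net quantity: 20 L + 22.75 L = 42.75 L.
42.75 L ≤ 50 L (ocean vessel limit, Class 8) — within limit.
Class 4.2 quantity: three 5.6 oz packs = 477.12 g.
477.12 g is within the ocean vessel limit of 500 g for Class 4.2.
Every hazard class is within its ocean vessel limit and no segregation rule is violated.

Yes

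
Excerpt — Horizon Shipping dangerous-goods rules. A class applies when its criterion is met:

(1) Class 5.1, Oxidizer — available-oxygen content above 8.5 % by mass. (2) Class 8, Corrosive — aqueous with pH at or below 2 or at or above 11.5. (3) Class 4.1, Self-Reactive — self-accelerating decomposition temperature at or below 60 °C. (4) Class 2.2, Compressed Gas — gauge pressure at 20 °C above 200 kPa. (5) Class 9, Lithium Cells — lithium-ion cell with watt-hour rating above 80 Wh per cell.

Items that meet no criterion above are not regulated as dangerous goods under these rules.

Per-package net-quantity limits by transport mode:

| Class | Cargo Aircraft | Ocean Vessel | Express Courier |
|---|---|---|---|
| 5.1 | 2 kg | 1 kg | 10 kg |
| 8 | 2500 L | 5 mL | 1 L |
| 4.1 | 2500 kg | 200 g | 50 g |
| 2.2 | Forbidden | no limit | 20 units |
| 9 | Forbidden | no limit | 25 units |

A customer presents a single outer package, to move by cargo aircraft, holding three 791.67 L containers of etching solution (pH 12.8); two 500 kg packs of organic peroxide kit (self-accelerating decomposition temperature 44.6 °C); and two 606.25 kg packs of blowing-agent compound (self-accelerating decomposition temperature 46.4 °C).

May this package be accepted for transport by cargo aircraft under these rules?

The etching solution has pH 12.8, which is ≥ 11.5, so it is Class 8 (Corrosive).
Self-accelerating decomposition temperature 44.6 °C meets the Class 4.1 criterion (Self-Reactive), so the organic peroxide kit is Class 4.1.
Blowing-agent compound: self-accelerating decomposition temperature 46.4 °C ≤ 60 °C → Class 4.1 (Self-Reactive).
Class 8 quantity: three 791.67 L containers = 2375.01 L.
2375.01 L is within the cargo aircraft limit of 2500 L for Class 8.
Total Class 4.1: (two 500 kg packs = 1000 kg) + (two 606.25 kg packs = 1212.5 kg) = 2212.5 kg.
2212.5 kg is within the cargo aircraft limit of 2500 kg for Class 4.1.
Every hazard class is within its cargo aircraft limit and no segregation rule is violated.

Yes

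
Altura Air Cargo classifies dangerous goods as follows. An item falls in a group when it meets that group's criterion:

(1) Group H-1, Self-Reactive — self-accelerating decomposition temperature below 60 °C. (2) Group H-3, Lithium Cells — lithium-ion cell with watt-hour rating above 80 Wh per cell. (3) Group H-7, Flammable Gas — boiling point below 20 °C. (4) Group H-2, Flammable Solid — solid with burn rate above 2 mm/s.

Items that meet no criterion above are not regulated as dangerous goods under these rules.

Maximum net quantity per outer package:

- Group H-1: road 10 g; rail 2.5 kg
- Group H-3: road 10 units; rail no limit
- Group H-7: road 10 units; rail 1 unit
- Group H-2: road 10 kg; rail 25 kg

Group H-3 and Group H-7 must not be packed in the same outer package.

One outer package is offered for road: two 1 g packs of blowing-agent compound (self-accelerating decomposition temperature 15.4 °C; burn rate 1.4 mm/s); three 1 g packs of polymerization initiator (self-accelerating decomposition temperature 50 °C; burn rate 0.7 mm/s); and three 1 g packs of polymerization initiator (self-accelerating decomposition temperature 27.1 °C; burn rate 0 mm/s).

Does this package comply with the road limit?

Yes

The blowing-agent compound has self-accelerating decomposition temperature 15.4 °C, which is < 60 °C, so it is Group H-1 (Self-Reactive).
Self-accelerating decomposition temperature 50 °C meets the Group H-1 criterion (Self-Reactive), so the polymerization initiator is Group H-1.
Self-accelerating decomposition temperature 27.1 °C meets the Group H-1 criterion (Self-Reactive), so the polymerization initiator is Group H-1.
Total Group H-1: (two 1 g packs = 2 g) + (three 1 g packs = 3 g) + (three 1 g packs = 3 g) = 8 g.
8 g is within the road limit of 10 g for Group H-1.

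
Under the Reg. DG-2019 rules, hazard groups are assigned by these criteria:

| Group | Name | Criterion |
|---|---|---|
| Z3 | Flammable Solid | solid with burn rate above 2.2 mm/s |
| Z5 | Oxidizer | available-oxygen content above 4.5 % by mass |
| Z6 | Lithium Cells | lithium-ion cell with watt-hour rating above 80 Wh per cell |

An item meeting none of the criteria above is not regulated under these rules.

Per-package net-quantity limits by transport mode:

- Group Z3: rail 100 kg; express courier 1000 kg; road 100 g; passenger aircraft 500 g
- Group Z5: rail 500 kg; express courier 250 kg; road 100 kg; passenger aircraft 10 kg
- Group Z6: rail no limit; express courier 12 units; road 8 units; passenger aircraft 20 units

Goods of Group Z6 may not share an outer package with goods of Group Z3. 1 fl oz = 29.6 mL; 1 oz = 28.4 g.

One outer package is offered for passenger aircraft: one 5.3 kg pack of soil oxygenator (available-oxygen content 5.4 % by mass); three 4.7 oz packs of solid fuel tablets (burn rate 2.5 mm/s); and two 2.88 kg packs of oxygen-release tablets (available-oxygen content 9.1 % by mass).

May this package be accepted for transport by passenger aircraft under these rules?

No

The soil oxygenator has available-oxygen content 5.4 % by mass, which is > 4.5 % by mass, so it is Group Z5 (Oxidizer).
Burn rate 2.5 mm/s meets the Group Z3 criterion (Flammable Solid), so the solid fuel tablets are Group Z3.
Oxygen-release tablets: available-oxygen content 9.1 % by mass > 4.5 % by mass → Group Z5 (Oxidizer).
Group Z5 net quantity: 5.3 kg + (two 2.88 kg packs = 5.76 kg) = 11.06 kg.
11.06 kg exceeds the passenger aircraft limit of 10 kg for Group Z5.
Group Z3 quantity: three 4.7 oz packs = 400.44 g.
400.44 g is within the passenger aircraft limit of 500 g for Group Z3.
The segregation rule (Group Z6 with Group Z3) does not apply to Group Z5 with Group Z3.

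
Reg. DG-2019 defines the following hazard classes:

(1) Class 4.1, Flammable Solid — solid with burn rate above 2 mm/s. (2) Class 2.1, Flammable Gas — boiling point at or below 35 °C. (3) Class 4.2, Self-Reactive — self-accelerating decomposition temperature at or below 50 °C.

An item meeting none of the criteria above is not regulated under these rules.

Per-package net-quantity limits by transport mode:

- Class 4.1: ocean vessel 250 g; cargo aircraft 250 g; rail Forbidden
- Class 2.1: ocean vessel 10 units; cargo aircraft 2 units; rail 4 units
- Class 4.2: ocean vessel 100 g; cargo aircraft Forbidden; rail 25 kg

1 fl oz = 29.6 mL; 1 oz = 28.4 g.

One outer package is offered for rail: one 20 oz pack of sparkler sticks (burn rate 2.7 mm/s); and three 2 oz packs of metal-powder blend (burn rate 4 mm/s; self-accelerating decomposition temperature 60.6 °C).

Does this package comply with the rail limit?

Sparkler sticks: burn rate 2.7 mm/s > 2 mm/s → Class 4.1 (Flammable Solid).
Metal-powder blend: burn rate 4 mm/s > 2 mm/s → Class 4.1 (Flammable Solid).
Total Class 4.1: (one 20 oz pack = 568 g) + (three 2 oz packs = 170.4 g) = 738.4 g.
By rail, Class 4.1 is Forbidden regardless of quantity.

No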